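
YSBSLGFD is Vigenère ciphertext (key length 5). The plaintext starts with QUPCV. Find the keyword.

Subtract each crib letter from the matching ciphertext letter (mod 26):
Y(24)−Q(16)=8 → I
S(18)−U(20)=-2≡24 → Y
B(1)−P(15)=-14≡12 → M
S(18)−C(2)=16 → Q
L(11)−V(21)=-10≡16 → Q

IYMQQ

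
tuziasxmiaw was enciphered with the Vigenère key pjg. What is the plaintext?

Repeat the key across the ciphertext: pjgpjgpjgpj
t(19)−p(15): 4 → e
u(20)−j(9): 11 → l
z(25)−g(6): 19 → t
i(8)−p(15): -7≡19 → t
a(0)−j(9): -9≡17 → r
s(18)−g(6): 12 → m
x(23)−p(15): 8 → i
m(12)−j(9): 3 → d
i(8)−g(6): 2 → c
a(0)−p(15): -15≡11 → l
w(22)−j(9): 13 → n

elttrmidcln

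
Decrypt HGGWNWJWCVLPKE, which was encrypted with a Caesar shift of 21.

MLLBSBOBHAQUPJ

H(7): 7−21=-14≡12 → M
G(6): 6−21=-15≡11 → L
G(6): 6−21=-15≡11 → L
W(22): 22−21=1 → B
N(13): 13−21=-8≡18 → S
W(22): 22−21=1 → B
J(9): 9−21=-12≡14 → O
W(22): 22−21=1 → B
C(2): 2−21=-19≡7 → H
V(21): 21−21=0 → A
L(11): 11−21=-10≡16 → Q
P(15): 15−21=-6≡20 → U
K(10): 10−21=-11≡15 → P
E(4): 4−21=-17≡9 → J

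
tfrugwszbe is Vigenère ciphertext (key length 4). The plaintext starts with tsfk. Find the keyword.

anmk

Subtract each crib letter from the matching ciphertext letter (mod 26):
t(19)−t(19)=0 → a
f(5)−s(18)=-13≡13 → n
r(17)−f(5)=12 → m
u(20)−k(10)=10 → k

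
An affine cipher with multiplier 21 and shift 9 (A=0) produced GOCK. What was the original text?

The inverse of 21 mod 26 is 5, since 21·5=105≡1. Apply D(y)=5·(y−9) mod 26:
G(6): 5·(6−9)=-15≡11 → L
O(14): 5·(14−9)=25 → Z
C(2): 5·(2−9)=-35≡17 → R
K(10): 5·(10−9)=5 → F

LZRF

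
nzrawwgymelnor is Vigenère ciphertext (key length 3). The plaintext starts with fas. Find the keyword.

izz

Subtract each crib letter from the matching ciphertext letter (mod 26):
n(13)−f(5)=8 → i
z(25)−a(0)=25 → z
r(17)−s(18)=-1≡25 → z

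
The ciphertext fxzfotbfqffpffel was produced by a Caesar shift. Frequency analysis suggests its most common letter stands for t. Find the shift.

12

The most frequent ciphertext letter is f (appears 7 times).
f is position 5; t is position 19.
Shift = -14≡12.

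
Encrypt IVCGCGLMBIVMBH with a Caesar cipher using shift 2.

I(8): 8+2=10 → K
V(21): 21+2=23 → X
C(2): 2+2=4 → E
G(6): 6+2=8 → I
C(2): 2+2=4 → E
G(6): 6+2=8 → I
L(11): 11+2=13 → N
M(12): 12+2=14 → O
B(1): 1+2=3 → D
I(8): 8+2=10 → K
V(21): 21+2=23 → X
M(12): 12+2=14 → O
B(1): 1+2=3 → D
H(7): 7+2=9 → J

KXEIEINODKXODJ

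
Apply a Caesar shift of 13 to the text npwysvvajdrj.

n(13): 13+13=26≡0 → a
p(15): 15+13=28≡2 → c
w(22): 22+13=35≡9 → j
y(24): 24+13=37≡11 → l
s(18): 18+13=31≡5 → f
v(21): 21+13=34≡8 → i
v(21): 21+13=34≡8 → i
a(0): 0+13=13 → n
j(9): 9+13=22 → w
d(3): 3+13=16 → q
r(17): 17+13=30≡4 → e
j(9): 9+13=22 → w

acjlfiinwqew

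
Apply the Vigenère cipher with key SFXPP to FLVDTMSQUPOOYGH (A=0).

Repeat the key across the message: SFXPPSFXPPSFXPP
F(5)+S(18): 23 → X
L(11)+F(5): 16 → Q
V(21)+X(23): 44≡18 → S
D(3)+P(15): 18 → S
T(19)+P(15): 34≡8 → I
M(12)+S(18): 30≡4 → E
S(18)+F(5): 23 → X
Q(16)+X(23): 39≡13 → N
U(20)+P(15): 35≡9 → J
P(15)+P(15): 30≡4 → E
O(14)+S(18): 32≡6 → G
O(14)+F(5): 19 → T
Y(24)+X(23): 47≡21 → V
G(6)+P(15): 21 → V
H(7)+P(15): 22 → W

XQSSIEXNJEGTVVW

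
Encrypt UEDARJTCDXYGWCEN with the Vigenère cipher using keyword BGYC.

VKBCSPREEDWIXICP

Repeat the key across the message: BGYCBGYCBGYCBGYC
U(20)+B(1): 21 → V
E(4)+G(6): 10 → K
D(3)+Y(24): 27≡1 → B
A(0)+C(2): 2 → C
R(17)+B(1): 18 → S
J(9)+G(6): 15 → P
T(19)+Y(24): 43≡17 → R
C(2)+C(2): 4 → E
D(3)+B(1): 4 → E
X(23)+G(6): 29≡3 → D
Y(24)+Y(24): 48≡22 → W
G(6)+C(2): 8 → I
W(22)+B(1): 23 → X
C(2)+G(6): 8 → I
E(4)+Y(24): 28≡2 → C
N(13)+C(2): 15 → P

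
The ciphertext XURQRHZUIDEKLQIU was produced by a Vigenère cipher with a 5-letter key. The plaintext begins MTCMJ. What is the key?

LBPEI

Subtract each crib letter from the matching ciphertext letter (mod 26):
X(23)−M(12)=11 → L
U(20)−T(19)=1 → B
R(17)−C(2)=15 → P
Q(16)−M(12)=4 → E
R(17)−J(9)=8 → I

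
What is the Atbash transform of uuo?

u(20) → f(5)
u(20) → f(5)
o(14) → l(11)

ffl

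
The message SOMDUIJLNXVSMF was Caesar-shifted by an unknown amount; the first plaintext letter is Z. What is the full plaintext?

From the crib: S(18)−Z(25)=-7≡19, so the shift is 19.
Subtract 19 from each ciphertext letter:
S(18): 18−19=-1≡25 → Z
O(14): 14−19=-5≡21 → V
M(12): 12−19=-7≡19 → T
D(3): 3−19=-16≡10 → K
U(20): 20−19=1 → B
I(8): 8−19=-11≡15 → P
J(9): 9−19=-10≡16 → Q
L(11): 11−19=-8≡18 → S
N(13): 13−19=-6≡20 → U
X(23): 23−19=4 → E
V(21): 21−19=2 → C
S(18): 18−19=-1≡25 → Z
M(12): 12−19=-7≡19 → T
F(5): 5−19=-14≡12 → M

ZVTKBPQSUECZTM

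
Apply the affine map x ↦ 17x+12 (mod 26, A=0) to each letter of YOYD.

EQEL

Y(24): 17·24+12=420≡4 → E
O(14): 17·14+12=250≡16 → Q
Y(24): 17·24+12=420≡4 → E
D(3): 17·3+12=63≡11 → L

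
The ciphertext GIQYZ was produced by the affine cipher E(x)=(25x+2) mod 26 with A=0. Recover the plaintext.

WUMED

The inverse of 25 mod 26 is 25, since 25·25=625≡1. Apply D(y)=25·(y−2) mod 26:
G(6): 25·(6−2)=100≡22 → W
I(8): 25·(8−2)=150≡20 → U
Q(16): 25·(16−2)=350≡12 → M
Y(24): 25·(24−2)=550≡4 → E
Z(25): 25·(25−2)=575≡3 → D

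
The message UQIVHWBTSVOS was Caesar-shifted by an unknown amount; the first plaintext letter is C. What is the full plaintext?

CYQDPEJBADWA

From the crib: U(20)−C(2)=18, so the shift is 18.
Subtract 18 from each ciphertext letter:
U(20): 20−18=2 → C
Q(16): 16−18=-2≡24 → Y
I(8): 8−18=-10≡16 → Q
V(21): 21−18=3 → D
H(7): 7−18=-11≡15 → P
W(22): 22−18=4 → E
B(1): 1−18=-17≡9 → J
T(19): 19−18=1 → B
S(18): 18−18=0 → A
V(21): 21−18=3 → D
O(14): 14−18=-4≡22 → W
S(18): 18−18=0 → A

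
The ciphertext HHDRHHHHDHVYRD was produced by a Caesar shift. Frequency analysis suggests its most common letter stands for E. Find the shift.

The most frequent ciphertext letter is H (appears 7 times).
H is position 7; E is position 4.
Shift = 3.

3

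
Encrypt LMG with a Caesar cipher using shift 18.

DEY

L(11): 11+18=29≡3 → D
M(12): 12+18=30≡4 → E
G(6): 6+18=24 → Y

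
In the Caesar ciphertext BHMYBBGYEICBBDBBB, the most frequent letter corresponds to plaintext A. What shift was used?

The most frequent ciphertext letter is B (appears 8 times).
B is position 1; A is position 0.
Shift = 1.

1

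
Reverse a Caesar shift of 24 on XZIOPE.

X(23): 23−24=-1≡25 → Z
Z(25): 25−24=1 → B
I(8): 8−24=-16≡10 → K
O(14): 14−24=-10≡16 → Q
P(15): 15−24=-9≡17 → R
E(4): 4−24=-20≡6 → G

ZBKQRG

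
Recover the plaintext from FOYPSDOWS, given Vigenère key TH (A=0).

MHFIZWVPZ

Repeat the key across the ciphertext: THTHTHTHT
F(5)−T(19): -14≡12 → M
O(14)−H(7): 7 → H
Y(24)−T(19): 5 → F
P(15)−H(7): 8 → I
S(18)−T(19): -1≡25 → Z
D(3)−H(7): -4≡22 → W
O(14)−T(19): -5≡21 → V
W(22)−H(7): 15 → P
S(18)−T(19): -1≡25 → Z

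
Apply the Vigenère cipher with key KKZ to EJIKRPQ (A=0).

OTHUBOA

Repeat the key across the message: KKZKKZK
E(4)+K(10): 14 → O
J(9)+K(10): 19 → T
I(8)+Z(25): 33≡7 → H
K(10)+K(10): 20 → U
R(17)+K(10): 27≡1 → B
P(15)+Z(25): 40≡14 → O
Q(16)+K(10): 26≡0 → A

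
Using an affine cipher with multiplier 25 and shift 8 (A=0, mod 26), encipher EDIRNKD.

EFARVYF

E(4): 25·4+8=108≡4 → E
D(3): 25·3+8=83≡5 → F
I(8): 25·8+8=208≡0 → A
R(17): 25·17+8=433≡17 → R
N(13): 25·13+8=333≡21 → V
K(10): 25·10+8=258≡24 → Y
D(3): 25·3+8=83≡5 → F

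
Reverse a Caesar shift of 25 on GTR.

HUS

G(6): 6−25=-19≡7 → H
T(19): 19−25=-6≡20 → U
R(17): 17−25=-8≡18 → S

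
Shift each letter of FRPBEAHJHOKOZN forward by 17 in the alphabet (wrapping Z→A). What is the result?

F(5): 5+17=22 → W
R(17): 17+17=34≡8 → I
P(15): 15+17=32≡6 → G
B(1): 1+17=18 → S
E(4): 4+17=21 → V
A(0): 0+17=17 → R
H(7): 7+17=24 → Y
J(9): 9+17=26≡0 → A
H(7): 7+17=24 → Y
O(14): 14+17=31≡5 → F
K(10): 10+17=27≡1 → B
O(14): 14+17=31≡5 → F
Z(25): 25+17=42≡16 → Q
N(13): 13+17=30≡4 → E

WIGSVRYAYFBFQE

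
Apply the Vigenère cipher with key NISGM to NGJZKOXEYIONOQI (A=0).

AOBFWBFWEUBVGWU

Repeat the key across the message: NISGMNISGMNISGM
N(13)+N(13): 26≡0 → A
G(6)+I(8): 14 → O
J(9)+S(18): 27≡1 → B
Z(25)+G(6): 31≡5 → F
K(10)+M(12): 22 → W
O(14)+N(13): 27≡1 → B
X(23)+I(8): 31≡5 → F
E(4)+S(18): 22 → W
Y(24)+G(6): 30≡4 → E
I(8)+M(12): 20 → U
O(14)+N(13): 27≡1 → B
N(13)+I(8): 21 → V
O(14)+S(18): 32≡6 → G
Q(16)+G(6): 22 → W
I(8)+M(12): 20 → U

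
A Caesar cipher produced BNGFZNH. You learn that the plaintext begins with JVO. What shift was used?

18

From the crib: B(1)−J(9)=-8≡18, so the shift is 18.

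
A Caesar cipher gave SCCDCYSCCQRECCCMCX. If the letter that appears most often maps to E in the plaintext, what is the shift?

24

The most frequent ciphertext letter is C (appears 9 times).
C is position 2; E is position 4.
Shift = -2≡24.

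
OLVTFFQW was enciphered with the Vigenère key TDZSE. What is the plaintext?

VIWBBMNX

Repeat the key across the ciphertext: TDZSETDZ
O(14)−T(19): -5≡21 → V
L(11)−D(3): 8 → I
V(21)−Z(25): -4≡22 → W
T(19)−S(18): 1 → B
F(5)−E(4): 1 → B
F(5)−T(19): -14≡12 → M
Q(16)−D(3): 13 → N
W(22)−Z(25): -3≡23 → X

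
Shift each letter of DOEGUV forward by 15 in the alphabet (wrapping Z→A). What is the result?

D(3): 3+15=18 → S
O(14): 14+15=29≡3 → D
E(4): 4+15=19 → T
G(6): 6+15=21 → V
U(20): 20+15=35≡9 → J
V(21): 21+15=36≡10 → K

SDTVJK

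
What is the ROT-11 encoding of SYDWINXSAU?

DJOHTYIDLF

S(18): 18+11=29≡3 → D
Y(24): 24+11=35≡9 → J
D(3): 3+11=14 → O
W(22): 22+11=33≡7 → H
I(8): 8+11=19 → T
N(13): 13+11=24 → Y
X(23): 23+11=34≡8 → I
S(18): 18+11=29≡3 → D
A(0): 0+11=11 → L
U(20): 20+11=31≡5 → F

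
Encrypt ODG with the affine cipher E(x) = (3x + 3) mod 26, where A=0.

TMV

O(14): 3·14+3=45≡19 → T
D(3): 3·3+3=12 → M
G(6): 3·6+3=21 → V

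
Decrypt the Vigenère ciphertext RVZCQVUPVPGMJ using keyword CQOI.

Repeat the key across the ciphertext: CQOICQOICQOIC
R(17)−C(2): 15 → P
V(21)−Q(16): 5 → F
Z(25)−O(14): 11 → L
C(2)−I(8): -6≡20 → U
Q(16)−C(2): 14 → O
V(21)−Q(16): 5 → F
U(20)−O(14): 6 → G
P(15)−I(8): 7 → H
V(21)−C(2): 19 → T
P(15)−Q(16): -1≡25 → Z
G(6)−O(14): -8≡18 → S
M(12)−I(8): 4 → E
J(9)−C(2): 7 → H

PFLUOFGHTZSEH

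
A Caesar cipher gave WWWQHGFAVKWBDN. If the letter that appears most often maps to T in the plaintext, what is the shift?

3

The most frequent ciphertext letter is W (appears 4 times).
W is position 22; T is position 19.
Shift = 3.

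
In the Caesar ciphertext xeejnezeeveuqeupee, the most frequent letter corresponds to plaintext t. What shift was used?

11

The most frequent ciphertext letter is e (appears 9 times).
e is position 4; t is position 19.
Shift = -15≡11.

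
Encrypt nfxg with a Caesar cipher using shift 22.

jbtc

n(13): 13+22=35≡9 → j
f(5): 5+22=27≡1 → b
x(23): 23+22=45≡19 → t
g(6): 6+22=28≡2 → c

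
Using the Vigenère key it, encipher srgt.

Repeat the key across the message: itit
s(18)+i(8): 26≡0 → a
r(17)+t(19): 36≡10 → k
g(6)+i(8): 14 → o
t(19)+t(19): 38≡12 → m

akom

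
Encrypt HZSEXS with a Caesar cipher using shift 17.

H(7): 7+17=24 → Y
Z(25): 25+17=42≡16 → Q
S(18): 18+17=35≡9 → J
E(4): 4+17=21 → V
X(23): 23+17=40≡14 → O
S(18): 18+17=35≡9 → J

YQJVOJ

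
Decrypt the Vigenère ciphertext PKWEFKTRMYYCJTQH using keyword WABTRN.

TKVLOXXRLFHPNTPO

Repeat the key across the ciphertext: WABTRNWABTRNWABT
P(15)−W(22): -7≡19 → T
K(10)−A(0): 10 → K
W(22)−B(1): 21 → V
E(4)−T(19): -15≡11 → L
F(5)−R(17): -12≡14 → O
K(10)−N(13): -3≡23 → X
T(19)−W(22): -3≡23 → X
R(17)−A(0): 17 → R
M(12)−B(1): 11 → L
Y(24)−T(19): 5 → F
Y(24)−R(17): 7 → H
C(2)−N(13): -11≡15 → P
J(9)−W(22): -13≡13 → N
T(19)−A(0): 19 → T
Q(16)−B(1): 15 → P
H(7)−T(19): -12≡14 → O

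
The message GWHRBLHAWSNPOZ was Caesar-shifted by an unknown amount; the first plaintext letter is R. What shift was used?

From the crib: G(6)−R(17)=-11≡15, so the shift is 15.

15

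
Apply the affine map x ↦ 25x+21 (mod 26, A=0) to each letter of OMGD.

O(14): 25·14+21=371≡7 → H
M(12): 25·12+21=321≡9 → J
G(6): 25·6+21=171≡15 → P
D(3): 25·3+21=96≡18 → S

HJPS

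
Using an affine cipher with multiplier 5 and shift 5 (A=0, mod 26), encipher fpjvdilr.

ecygutim

f(5): 5·5+5=30≡4 → e
p(15): 5·15+5=80≡2 → c
j(9): 5·9+5=50≡24 → y
v(21): 5·21+5=110≡6 → g
d(3): 5·3+5=20 → u
i(8): 5·8+5=45≡19 → t
l(11): 5·11+5=60≡8 → i
r(17): 5·17+5=90≡12 → m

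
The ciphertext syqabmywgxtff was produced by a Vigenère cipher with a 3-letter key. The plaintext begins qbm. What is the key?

Subtract each crib letter from the matching ciphertext letter (mod 26):
s(18)−q(16)=2 → c
y(24)−b(1)=23 → x
q(16)−m(12)=4 → e

cxe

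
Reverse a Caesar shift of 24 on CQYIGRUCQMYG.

ESAKITWESOAI

C(2): 2−24=-22≡4 → E
Q(16): 16−24=-8≡18 → S
Y(24): 24−24=0 → A
I(8): 8−24=-16≡10 → K
G(6): 6−24=-18≡8 → I
R(17): 17−24=-7≡19 → T
U(20): 20−24=-4≡22 → W
C(2): 2−24=-22≡4 → E
Q(16): 16−24=-8≡18 → S
M(12): 12−24=-12≡14 → O
Y(24): 24−24=0 → A
G(6): 6−24=-18≡8 → I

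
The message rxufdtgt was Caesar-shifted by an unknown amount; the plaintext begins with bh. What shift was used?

From the crib: r(17)−b(1)=16, so the shift is 16.

16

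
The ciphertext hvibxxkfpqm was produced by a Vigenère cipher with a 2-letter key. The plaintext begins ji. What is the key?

Subtract each crib letter from the matching ciphertext letter (mod 26):
h(7)−j(9)=-2≡24 → y
v(21)−i(8)=13 → n

yn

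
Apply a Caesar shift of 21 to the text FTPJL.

F(5): 5+21=26≡0 → A
T(19): 19+21=40≡14 → O
P(15): 15+21=36≡10 → K
J(9): 9+21=30≡4 → E
L(11): 11+21=32≡6 → G

AOKEG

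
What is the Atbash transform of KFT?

PUG

K(10) → P(15)
F(5) → U(20)
T(19) → G(6)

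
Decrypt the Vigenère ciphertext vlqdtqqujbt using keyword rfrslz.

Repeat the key across the ciphertext: rfrslzrfrsl
v(21)−r(17): 4 → e
l(11)−f(5): 6 → g
q(16)−r(17): -1≡25 → z
d(3)−s(18): -15≡11 → l
t(19)−l(11): 8 → i
q(16)−z(25): -9≡17 → r
q(16)−r(17): -1≡25 → z
u(20)−f(5): 15 → p
j(9)−r(17): -8≡18 → s
b(1)−s(18): -17≡9 → j
t(19)−l(11): 8 → i

egzlirzpsji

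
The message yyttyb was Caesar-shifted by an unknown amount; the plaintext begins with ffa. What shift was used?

19

From the crib: y(24)−f(5)=19, so the shift is 19.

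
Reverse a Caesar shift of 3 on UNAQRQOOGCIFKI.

U(20): 20−3=17 → R
N(13): 13−3=10 → K
A(0): 0−3=-3≡23 → X
Q(16): 16−3=13 → N
R(17): 17−3=14 → O
Q(16): 16−3=13 → N
O(14): 14−3=11 → L
O(14): 14−3=11 → L
G(6): 6−3=3 → D
C(2): 2−3=-1≡25 → Z
I(8): 8−3=5 → F
F(5): 5−3=2 → C
K(10): 10−3=7 → H
I(8): 8−3=5 → F

RKXNONLLDZFCHF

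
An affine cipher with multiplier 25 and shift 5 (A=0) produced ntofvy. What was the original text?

The inverse of 25 mod 26 is 25, since 25·25=625≡1. Apply D(y)=25·(y−5) mod 26:
n(13): 25·(13−5)=200≡18 → s
t(19): 25·(19−5)=350≡12 → m
o(14): 25·(14−5)=225≡17 → r
f(5): 25·(5−5)=0 → a
v(21): 25·(21−5)=400≡10 → k
y(24): 25·(24−5)=475≡7 → h

smrakh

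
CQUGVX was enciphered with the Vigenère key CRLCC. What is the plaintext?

Repeat the key across the ciphertext: CRLCCC
C(2)−C(2): 0 → A
Q(16)−R(17): -1≡25 → Z
U(20)−L(11): 9 → J
G(6)−C(2): 4 → E
V(21)−C(2): 19 → T
X(23)−C(2): 21 → V

AZJETV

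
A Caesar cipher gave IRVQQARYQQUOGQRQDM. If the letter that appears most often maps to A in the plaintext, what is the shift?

The most frequent ciphertext letter is Q (appears 6 times).
Q is position 16; A is position 0.
Shift = 16.

16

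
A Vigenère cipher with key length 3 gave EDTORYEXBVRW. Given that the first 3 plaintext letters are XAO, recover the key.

Subtract each crib letter from the matching ciphertext letter (mod 26):
E(4)−X(23)=-19≡7 → H
D(3)−A(0)=3 → D
T(19)−O(14)=5 → F

HDF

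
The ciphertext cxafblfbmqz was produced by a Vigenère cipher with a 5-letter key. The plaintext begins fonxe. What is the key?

xjnix

Subtract each crib letter from the matching ciphertext letter (mod 26):
c(2)−f(5)=-3≡23 → x
x(23)−o(14)=9 → j
a(0)−n(13)=-13≡13 → n
f(5)−x(23)=-18≡8 → i
b(1)−e(4)=-3≡23 → x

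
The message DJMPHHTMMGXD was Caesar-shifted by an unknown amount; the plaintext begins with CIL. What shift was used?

1

From the crib: D(3)−C(2)=1, so the shift is 1.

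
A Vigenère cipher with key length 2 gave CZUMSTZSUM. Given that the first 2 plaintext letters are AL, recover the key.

Subtract each crib letter from the matching ciphertext letter (mod 26):
C(2)−A(0)=2 → C
Z(25)−L(11)=14 → O

CO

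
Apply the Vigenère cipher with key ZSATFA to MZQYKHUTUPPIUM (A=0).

LRQRPHTLUIUITE

Repeat the key across the message: ZSATFAZSATFAZS
M(12)+Z(25): 37≡11 → L
Z(25)+S(18): 43≡17 → R
Q(16)+A(0): 16 → Q
Y(24)+T(19): 43≡17 → R
K(10)+F(5): 15 → P
H(7)+A(0): 7 → H
U(20)+Z(25): 45≡19 → T
T(19)+S(18): 37≡11 → L
U(20)+A(0): 20 → U
P(15)+T(19): 34≡8 → I
P(15)+F(5): 20 → U
I(8)+A(0): 8 → I
U(20)+Z(25): 45≡19 → T
M(12)+S(18): 30≡4 → E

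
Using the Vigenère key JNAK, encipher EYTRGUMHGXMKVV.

Repeat the key across the message: JNAKJNAKJNAKJN
E(4)+J(9): 13 → N
Y(24)+N(13): 37≡11 → L
T(19)+A(0): 19 → T
R(17)+K(10): 27≡1 → B
G(6)+J(9): 15 → P
U(20)+N(13): 33≡7 → H
M(12)+A(0): 12 → M
H(7)+K(10): 17 → R
G(6)+J(9): 15 → P
X(23)+N(13): 36≡10 → K
M(12)+A(0): 12 → M
K(10)+K(10): 20 → U
V(21)+J(9): 30≡4 → E
V(21)+N(13): 34≡8 → I

NLTBPHMRPKMUEI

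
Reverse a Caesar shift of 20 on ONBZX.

UTHFD

O(14): 14−20=-6≡20 → U
N(13): 13−20=-7≡19 → T
B(1): 1−20=-19≡7 → H
Z(25): 25−20=5 → F
X(23): 23−20=3 → D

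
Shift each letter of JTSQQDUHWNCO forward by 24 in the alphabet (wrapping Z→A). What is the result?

HRQOOBSFULAM

J(9): 9+24=33≡7 → H
T(19): 19+24=43≡17 → R
S(18): 18+24=42≡16 → Q
Q(16): 16+24=40≡14 → O
Q(16): 16+24=40≡14 → O
D(3): 3+24=27≡1 → B
U(20): 20+24=44≡18 → S
H(7): 7+24=31≡5 → F
W(22): 22+24=46≡20 → U
N(13): 13+24=37≡11 → L
C(2): 2+24=26≡0 → A
O(14): 14+24=38≡12 → M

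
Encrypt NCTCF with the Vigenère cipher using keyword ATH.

NVACY

Repeat the key across the message: ATHAT
N(13)+A(0): 13 → N
C(2)+T(19): 21 → V
T(19)+H(7): 26≡0 → A
C(2)+A(0): 2 → C
F(5)+T(19): 24 → Y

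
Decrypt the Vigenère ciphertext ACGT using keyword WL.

ERKI

Repeat the key across the ciphertext: WLWL
A(0)−W(22): -22≡4 → E
C(2)−L(11): -9≡17 → R
G(6)−W(22): -16≡10 → K
T(19)−L(11): 8 → I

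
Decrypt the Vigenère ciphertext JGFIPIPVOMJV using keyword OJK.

Repeat the key across the ciphertext: OJKOJKOJKOJK
J(9)−O(14): -5≡21 → V
G(6)−J(9): -3≡23 → X
F(5)−K(10): -5≡21 → V
I(8)−O(14): -6≡20 → U
P(15)−J(9): 6 → G
I(8)−K(10): -2≡24 → Y
P(15)−O(14): 1 → B
V(21)−J(9): 12 → M
O(14)−K(10): 4 → E
M(12)−O(14): -2≡24 → Y
J(9)−J(9): 0 → A
V(21)−K(10): 11 → L

VXVUGYBMEYAL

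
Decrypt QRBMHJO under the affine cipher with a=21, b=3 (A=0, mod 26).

NSQTUED

The inverse of 21 mod 26 is 5, since 21·5=105≡1. Apply D(y)=5·(y−3) mod 26:
Q(16): 5·(16−3)=65≡13 → N
R(17): 5·(17−3)=70≡18 → S
B(1): 5·(1−3)=-10≡16 → Q
M(12): 5·(12−3)=45≡19 → T
H(7): 5·(7−3)=20 → U
J(9): 5·(9−3)=30≡4 → E
O(14): 5·(14−3)=55≡3 → D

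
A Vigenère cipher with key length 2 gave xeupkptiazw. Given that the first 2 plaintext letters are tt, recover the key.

el

Subtract each crib letter from the matching ciphertext letter (mod 26):
x(23)−t(19)=4 → e
e(4)−t(19)=-15≡11 → l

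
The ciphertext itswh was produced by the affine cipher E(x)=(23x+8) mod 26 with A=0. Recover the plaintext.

afoej

The inverse of 23 mod 26 is 17, since 23·17=391≡1. Apply D(y)=17·(y−8) mod 26:
i(8): 17·(8−8)=0 → a
t(19): 17·(19−8)=187≡5 → f
s(18): 17·(18−8)=170≡14 → o
w(22): 17·(22−8)=238≡4 → e
h(7): 17·(7−8)=-17≡9 → j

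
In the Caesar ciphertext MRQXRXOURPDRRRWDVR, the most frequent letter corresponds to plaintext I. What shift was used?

The most frequent ciphertext letter is R (appears 7 times).
R is position 17; I is position 8.
Shift = 9.

9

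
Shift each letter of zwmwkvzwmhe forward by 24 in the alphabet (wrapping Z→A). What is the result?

z(25): 25+24=49≡23 → x
w(22): 22+24=46≡20 → u
m(12): 12+24=36≡10 → k
w(22): 22+24=46≡20 → u
k(10): 10+24=34≡8 → i
v(21): 21+24=45≡19 → t
z(25): 25+24=49≡23 → x
w(22): 22+24=46≡20 → u
m(12): 12+24=36≡10 → k
h(7): 7+24=31≡5 → f
e(4): 4+24=28≡2 → c

xukuitxukfc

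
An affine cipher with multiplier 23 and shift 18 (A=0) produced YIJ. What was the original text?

YMD

The inverse of 23 mod 26 is 17, since 23·17=391≡1. Apply D(y)=17·(y−18) mod 26:
Y(24): 17·(24−18)=102≡24 → Y
I(8): 17·(8−18)=-170≡12 → M
J(9): 17·(9−18)=-153≡3 → D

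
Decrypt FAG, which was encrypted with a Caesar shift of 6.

ZUA

F(5): 5−6=-1≡25 → Z
A(0): 0−6=-6≡20 → U
G(6): 6−6=0 → A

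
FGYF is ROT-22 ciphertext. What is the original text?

F(5): 5−22=-17≡9 → J
G(6): 6−22=-16≡10 → K
Y(24): 24−22=2 → C
F(5): 5−22=-17≡9 → J

JKCJ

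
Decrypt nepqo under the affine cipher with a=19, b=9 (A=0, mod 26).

sxozd

The inverse of 19 mod 26 is 11, since 19·11=209≡1. Apply D(y)=11·(y−9) mod 26:
n(13): 11·(13−9)=44≡18 → s
e(4): 11·(4−9)=-55≡23 → x
p(15): 11·(15−9)=66≡14 → o
q(16): 11·(16−9)=77≡25 → z
o(14): 11·(14−9)=55≡3 → d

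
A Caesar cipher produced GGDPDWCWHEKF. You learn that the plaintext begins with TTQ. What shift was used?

From the crib: G(6)−T(19)=-13≡13, so the shift is 13.

13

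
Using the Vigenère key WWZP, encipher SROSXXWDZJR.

ONNHTTVSVFQ

Repeat the key across the message: WWZPWWZPWWZ
S(18)+W(22): 40≡14 → O
R(17)+W(22): 39≡13 → N
O(14)+Z(25): 39≡13 → N
S(18)+P(15): 33≡7 → H
X(23)+W(22): 45≡19 → T
X(23)+W(22): 45≡19 → T
W(22)+Z(25): 47≡21 → V
D(3)+P(15): 18 → S
Z(25)+W(22): 47≡21 → V
J(9)+W(22): 31≡5 → F
R(17)+Z(25): 42≡16 → Q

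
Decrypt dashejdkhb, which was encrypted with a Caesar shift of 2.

d(3): 3−2=1 → b
a(0): 0−2=-2≡24 → y
s(18): 18−2=16 → q
h(7): 7−2=5 → f
e(4): 4−2=2 → c
j(9): 9−2=7 → h
d(3): 3−2=1 → b
k(10): 10−2=8 → i
h(7): 7−2=5 → f
b(1): 1−2=-1≡25 → z

byqfchbifz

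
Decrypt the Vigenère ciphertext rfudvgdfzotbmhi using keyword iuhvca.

jlnitgvlstrbenb

Repeat the key across the ciphertext: iuhvcaiuhvcaiuh
r(17)−i(8): 9 → j
f(5)−u(20): -15≡11 → l
u(20)−h(7): 13 → n
d(3)−v(21): -18≡8 → i
v(21)−c(2): 19 → t
g(6)−a(0): 6 → g
d(3)−i(8): -5≡21 → v
f(5)−u(20): -15≡11 → l
z(25)−h(7): 18 → s
o(14)−v(21): -7≡19 → t
t(19)−c(2): 17 → r
b(1)−a(0): 1 → b
m(12)−i(8): 4 → e
h(7)−u(20): -13≡13 → n
i(8)−h(7): 1 → b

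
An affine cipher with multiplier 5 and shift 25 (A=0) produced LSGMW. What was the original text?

The inverse of 5 mod 26 is 21, since 5·21=105≡1. Apply D(y)=21·(y−25) mod 26:
L(11): 21·(11−25)=-294≡18 → S
S(18): 21·(18−25)=-147≡9 → J
G(6): 21·(6−25)=-399≡17 → R
M(12): 21·(12−25)=-273≡13 → N
W(22): 21·(22−25)=-63≡15 → P

SJRNP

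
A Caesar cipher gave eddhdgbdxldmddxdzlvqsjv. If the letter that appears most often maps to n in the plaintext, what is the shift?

16

The most frequent ciphertext letter is d (appears 8 times).
d is position 3; n is position 13.
Shift = -10≡16.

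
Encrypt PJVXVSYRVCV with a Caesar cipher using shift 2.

P(15): 15+2=17 → R
J(9): 9+2=11 → L
V(21): 21+2=23 → X
X(23): 23+2=25 → Z
V(21): 21+2=23 → X
S(18): 18+2=20 → U
Y(24): 24+2=26≡0 → A
R(17): 17+2=19 → T
V(21): 21+2=23 → X
C(2): 2+2=4 → E
V(21): 21+2=23 → X

RLXZXUATXEX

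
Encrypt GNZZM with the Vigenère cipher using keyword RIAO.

XVZND

Repeat the key across the message: RIAOR
G(6)+R(17): 23 → X
N(13)+I(8): 21 → V
Z(25)+A(0): 25 → Z
Z(25)+O(14): 39≡13 → N
M(12)+R(17): 29≡3 → D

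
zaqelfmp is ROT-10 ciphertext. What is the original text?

pqgubvcf

z(25): 25−10=15 → p
a(0): 0−10=-10≡16 → q
q(16): 16−10=6 → g
e(4): 4−10=-6≡20 → u
l(11): 11−10=1 → b
f(5): 5−10=-5≡21 → v
m(12): 12−10=2 → c
p(15): 15−10=5 → f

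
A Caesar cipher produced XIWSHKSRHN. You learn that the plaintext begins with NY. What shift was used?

From the crib: X(23)−N(13)=10, so the shift is 10.

10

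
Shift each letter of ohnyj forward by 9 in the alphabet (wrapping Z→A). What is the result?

o(14): 14+9=23 → x
h(7): 7+9=16 → q
n(13): 13+9=22 → w
y(24): 24+9=33≡7 → h
j(9): 9+9=18 → s

xqwhs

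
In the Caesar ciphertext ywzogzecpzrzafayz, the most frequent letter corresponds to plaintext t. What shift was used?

The most frequent ciphertext letter is z (appears 5 times).
z is position 25; t is position 19.
Shift = 6.

6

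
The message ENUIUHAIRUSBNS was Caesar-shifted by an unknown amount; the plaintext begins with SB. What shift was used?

12

From the crib: E(4)−S(18)=-14≡12, so the shift is 12.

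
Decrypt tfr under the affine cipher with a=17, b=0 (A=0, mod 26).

vlb

The inverse of 17 mod 26 is 23, since 17·23=391≡1. Apply D(y)=23·(y−0) mod 26:
t(19): 23·(19−0)=437≡21 → v
f(5): 23·(5−0)=115≡11 → l
r(17): 23·(17−0)=391≡1 → b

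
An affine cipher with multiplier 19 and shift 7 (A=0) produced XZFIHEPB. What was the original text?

UQELATKM

The inverse of 19 mod 26 is 11, since 19·11=209≡1. Apply D(y)=11·(y−7) mod 26:
X(23): 11·(23−7)=176≡20 → U
Z(25): 11·(25−7)=198≡16 → Q
F(5): 11·(5−7)=-22≡4 → E
I(8): 11·(8−7)=11 → L
H(7): 11·(7−7)=0 → A
E(4): 11·(4−7)=-33≡19 → T
P(15): 11·(15−7)=88≡10 → K
B(1): 11·(1−7)=-66≡12 → M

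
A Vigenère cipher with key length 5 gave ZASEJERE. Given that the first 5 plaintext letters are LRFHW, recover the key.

OJNXN

Subtract each crib letter from the matching ciphertext letter (mod 26):
Z(25)−L(11)=14 → O
A(0)−R(17)=-17≡9 → J
S(18)−F(5)=13 → N
E(4)−H(7)=-3≡23 → X
J(9)−W(22)=-13≡13 → N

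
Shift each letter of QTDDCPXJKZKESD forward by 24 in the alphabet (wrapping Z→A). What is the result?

Q(16): 16+24=40≡14 → O
T(19): 19+24=43≡17 → R
D(3): 3+24=27≡1 → B
D(3): 3+24=27≡1 → B
C(2): 2+24=26≡0 → A
P(15): 15+24=39≡13 → N
X(23): 23+24=47≡21 → V
J(9): 9+24=33≡7 → H
K(10): 10+24=34≡8 → I
Z(25): 25+24=49≡23 → X
K(10): 10+24=34≡8 → I
E(4): 4+24=28≡2 → C
S(18): 18+24=42≡16 → Q
D(3): 3+24=27≡1 → B

ORBBANVHIXICQB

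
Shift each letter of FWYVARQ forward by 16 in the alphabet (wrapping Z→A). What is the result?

VMOLQHG

F(5): 5+16=21 → V
W(22): 22+16=38≡12 → M
Y(24): 24+16=40≡14 → O
V(21): 21+16=37≡11 → L
A(0): 0+16=16 → Q
R(17): 17+16=33≡7 → H
Q(16): 16+16=32≡6 → G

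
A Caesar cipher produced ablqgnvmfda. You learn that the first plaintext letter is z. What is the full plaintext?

From the crib: a(0)−z(25)=-25≡1, so the shift is 1.
Subtract 1 from each ciphertext letter:
a(0): 0−1=-1≡25 → z
b(1): 1−1=0 → a
l(11): 11−1=10 → k
q(16): 16−1=15 → p
g(6): 6−1=5 → f
n(13): 13−1=12 → m
v(21): 21−1=20 → u
m(12): 12−1=11 → l
f(5): 5−1=4 → e
d(3): 3−1=2 → c
a(0): 0−1=-1≡25 → z

zakpfmulecz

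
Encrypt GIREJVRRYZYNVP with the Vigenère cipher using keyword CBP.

Repeat the key across the message: CBPCBPCBPCBPCB
G(6)+C(2): 8 → I
I(8)+B(1): 9 → J
R(17)+P(15): 32≡6 → G
E(4)+C(2): 6 → G
J(9)+B(1): 10 → K
V(21)+P(15): 36≡10 → K
R(17)+C(2): 19 → T
R(17)+B(1): 18 → S
Y(24)+P(15): 39≡13 → N
Z(25)+C(2): 27≡1 → B
Y(24)+B(1): 25 → Z
N(13)+P(15): 28≡2 → C
V(21)+C(2): 23 → X
P(15)+B(1): 16 → Q

IJGGKKTSNBZCXQ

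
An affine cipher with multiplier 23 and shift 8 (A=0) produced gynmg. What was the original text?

The inverse of 23 mod 26 is 17, since 23·17=391≡1. Apply D(y)=17·(y−8) mod 26:
g(6): 17·(6−8)=-34≡18 → s
y(24): 17·(24−8)=272≡12 → m
n(13): 17·(13−8)=85≡7 → h
m(12): 17·(12−8)=68≡16 → q
g(6): 17·(6−8)=-34≡18 → s

smhqs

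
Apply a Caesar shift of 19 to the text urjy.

nkcr

u(20): 20+19=39≡13 → n
r(17): 17+19=36≡10 → k
j(9): 9+19=28≡2 → c
y(24): 24+19=43≡17 → r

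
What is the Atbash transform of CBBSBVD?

C(2) → X(23)
B(1) → Y(24)
B(1) → Y(24)
S(18) → H(7)
B(1) → Y(24)
V(21) → E(4)
D(3) → W(22)

XYYHYEW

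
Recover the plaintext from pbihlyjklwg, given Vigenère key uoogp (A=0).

Repeat the key across the ciphertext: uoogpuoogpu
p(15)−u(20): -5≡21 → v
b(1)−o(14): -13≡13 → n
i(8)−o(14): -6≡20 → u
h(7)−g(6): 1 → b
l(11)−p(15): -4≡22 → w
y(24)−u(20): 4 → e
j(9)−o(14): -5≡21 → v
k(10)−o(14): -4≡22 → w
l(11)−g(6): 5 → f
w(22)−p(15): 7 → h
g(6)−u(20): -14≡12 → m

vnubwevwfhm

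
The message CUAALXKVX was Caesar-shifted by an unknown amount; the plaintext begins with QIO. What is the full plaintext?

QIOOZLYJL

From the crib: C(2)−Q(16)=-14≡12, so the shift is 12.
Subtract 12 from each ciphertext letter:
C(2): 2−12=-10≡16 → Q
U(20): 20−12=8 → I
A(0): 0−12=-12≡14 → O
A(0): 0−12=-12≡14 → O
L(11): 11−12=-1≡25 → Z
X(23): 23−12=11 → L
K(10): 10−12=-2≡24 → Y
V(21): 21−12=9 → J
X(23): 23−12=11 → L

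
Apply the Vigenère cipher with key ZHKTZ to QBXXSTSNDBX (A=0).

PIHQRSZXWAW

Repeat the key across the message: ZHKTZZHKTZZ
Q(16)+Z(25): 41≡15 → P
B(1)+H(7): 8 → I
X(23)+K(10): 33≡7 → H
X(23)+T(19): 42≡16 → Q
S(18)+Z(25): 43≡17 → R
T(19)+Z(25): 44≡18 → S
S(18)+H(7): 25 → Z
N(13)+K(10): 23 → X
D(3)+T(19): 22 → W
B(1)+Z(25): 26≡0 → A
X(23)+Z(25): 48≡22 → W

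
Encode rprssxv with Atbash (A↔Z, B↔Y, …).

ikihhce

r(17) → i(8)
p(15) → k(10)
r(17) → i(8)
s(18) → h(7)
s(18) → h(7)
x(23) → c(2)
v(21) → e(4)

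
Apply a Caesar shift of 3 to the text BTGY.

EWJB

B(1): 1+3=4 → E
T(19): 19+3=22 → W
G(6): 6+3=9 → J
Y(24): 24+3=27≡1 → B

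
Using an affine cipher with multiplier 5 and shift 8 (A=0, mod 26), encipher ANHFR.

IVRHP

A(0): 5·0+8=8 → I
N(13): 5·13+8=73≡21 → V
H(7): 5·7+8=43≡17 → R
F(5): 5·5+8=33≡7 → H
R(17): 5·17+8=93≡15 → P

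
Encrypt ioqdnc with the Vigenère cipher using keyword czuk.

knknpb

Repeat the key across the message: czukcz
i(8)+c(2): 10 → k
o(14)+z(25): 39≡13 → n
q(16)+u(20): 36≡10 → k
d(3)+k(10): 13 → n
n(13)+c(2): 15 → p
c(2)+z(25): 27≡1 → b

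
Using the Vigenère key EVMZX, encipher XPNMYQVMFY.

Repeat the key across the message: EVMZXEVMZX
X(23)+E(4): 27≡1 → B
P(15)+V(21): 36≡10 → K
N(13)+M(12): 25 → Z
M(12)+Z(25): 37≡11 → L
Y(24)+X(23): 47≡21 → V
Q(16)+E(4): 20 → U
V(21)+V(21): 42≡16 → Q
M(12)+M(12): 24 → Y
F(5)+Z(25): 30≡4 → E
Y(24)+X(23): 47≡21 → V

BKZLVUQYEV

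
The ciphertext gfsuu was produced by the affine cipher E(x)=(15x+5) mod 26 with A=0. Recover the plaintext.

hanbb

The inverse of 15 mod 26 is 7, since 15·7=105≡1. Apply D(y)=7·(y−5) mod 26:
g(6): 7·(6−5)=7 → h
f(5): 7·(5−5)=0 → a
s(18): 7·(18−5)=91≡13 → n
u(20): 7·(20−5)=105≡1 → b
u(20): 7·(20−5)=105≡1 → b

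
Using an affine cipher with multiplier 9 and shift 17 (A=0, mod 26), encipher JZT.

J(9): 9·9+17=98≡20 → U
Z(25): 9·25+17=242≡8 → I
T(19): 9·19+17=188≡6 → G

UIG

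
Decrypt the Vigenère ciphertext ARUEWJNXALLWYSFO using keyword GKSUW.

Repeat the key across the ciphertext: GKSUWGKSUWGKSUWG
A(0)−G(6): -6≡20 → U
R(17)−K(10): 7 → H
U(20)−S(18): 2 → C
E(4)−U(20): -16≡10 → K
W(22)−W(22): 0 → A
J(9)−G(6): 3 → D
N(13)−K(10): 3 → D
X(23)−S(18): 5 → F
A(0)−U(20): -20≡6 → G
L(11)−W(22): -11≡15 → P
L(11)−G(6): 5 → F
W(22)−K(10): 12 → M
Y(24)−S(18): 6 → G
S(18)−U(20): -2≡24 → Y
F(5)−W(22): -17≡9 → J
O(14)−G(6): 8 → I

UHCKADDFGPFMGYJI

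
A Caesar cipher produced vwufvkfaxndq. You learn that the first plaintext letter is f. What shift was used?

16

From the crib: v(21)−f(5)=16, so the shift is 16.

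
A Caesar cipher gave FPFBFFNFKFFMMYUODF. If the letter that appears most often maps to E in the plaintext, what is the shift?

The most frequent ciphertext letter is F (appears 8 times).
F is position 5; E is position 4.
Shift = 1.

1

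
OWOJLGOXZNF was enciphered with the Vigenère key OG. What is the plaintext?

AQADXAARLHR

Repeat the key across the ciphertext: OGOGOGOGOGO
O(14)−O(14): 0 → A
W(22)−G(6): 16 → Q
O(14)−O(14): 0 → A
J(9)−G(6): 3 → D
L(11)−O(14): -3≡23 → X
G(6)−G(6): 0 → A
O(14)−O(14): 0 → A
X(23)−G(6): 17 → R
Z(25)−O(14): 11 → L
N(13)−G(6): 7 → H
F(5)−O(14): -9≡17 → R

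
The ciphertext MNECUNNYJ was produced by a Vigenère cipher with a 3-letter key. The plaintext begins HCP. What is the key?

FLP

Subtract each crib letter from the matching ciphertext letter (mod 26):
M(12)−H(7)=5 → F
N(13)−C(2)=11 → L
E(4)−P(15)=-11≡15 → P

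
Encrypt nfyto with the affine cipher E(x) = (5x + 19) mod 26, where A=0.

n(13): 5·13+19=84≡6 → g
f(5): 5·5+19=44≡18 → s
y(24): 5·24+19=139≡9 → j
t(19): 5·19+19=114≡10 → k
o(14): 5·14+19=89≡11 → l

gsjkl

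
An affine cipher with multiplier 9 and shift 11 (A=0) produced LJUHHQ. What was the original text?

The inverse of 9 mod 26 is 3, since 9·3=27≡1. Apply D(y)=3·(y−11) mod 26:
L(11): 3·(11−11)=0 → A
J(9): 3·(9−11)=-6≡20 → U
U(20): 3·(20−11)=27≡1 → B
H(7): 3·(7−11)=-12≡14 → O
H(7): 3·(7−11)=-12≡14 → O
Q(16): 3·(16−11)=15 → P

AUBOOP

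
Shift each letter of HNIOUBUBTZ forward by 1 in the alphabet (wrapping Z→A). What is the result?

H(7): 7+1=8 → I
N(13): 13+1=14 → O
I(8): 8+1=9 → J
O(14): 14+1=15 → P
U(20): 20+1=21 → V
B(1): 1+1=2 → C
U(20): 20+1=21 → V
B(1): 1+1=2 → C
T(19): 19+1=20 → U
Z(25): 25+1=26≡0 → A

IOJPVCVCUA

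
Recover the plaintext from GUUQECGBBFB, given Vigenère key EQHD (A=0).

CENNAMZYXPU

Repeat the key across the ciphertext: EQHDEQHDEQH
G(6)−E(4): 2 → C
U(20)−Q(16): 4 → E
U(20)−H(7): 13 → N
Q(16)−D(3): 13 → N
E(4)−E(4): 0 → A
C(2)−Q(16): -14≡12 → M
G(6)−H(7): -1≡25 → Z
B(1)−D(3): -2≡24 → Y
B(1)−E(4): -3≡23 → X
F(5)−Q(16): -11≡15 → P
B(1)−H(7): -6≡20 → U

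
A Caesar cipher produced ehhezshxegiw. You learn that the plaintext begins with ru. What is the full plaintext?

From the crib: e(4)−r(17)=-13≡13, so the shift is 13.
Subtract 13 from each ciphertext letter:
e(4): 4−13=-9≡17 → r
h(7): 7−13=-6≡20 → u
h(7): 7−13=-6≡20 → u
e(4): 4−13=-9≡17 → r
z(25): 25−13=12 → m
s(18): 18−13=5 → f
h(7): 7−13=-6≡20 → u
x(23): 23−13=10 → k
e(4): 4−13=-9≡17 → r
g(6): 6−13=-7≡19 → t
i(8): 8−13=-5≡21 → v
w(22): 22−13=9 → j

ruurmfukrtvj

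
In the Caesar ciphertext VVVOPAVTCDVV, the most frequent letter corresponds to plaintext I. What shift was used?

The most frequent ciphertext letter is V (appears 6 times).
V is position 21; I is position 8.
Shift = 13.

13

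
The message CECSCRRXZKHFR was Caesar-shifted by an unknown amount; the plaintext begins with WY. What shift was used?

From the crib: C(2)−W(22)=-20≡6, so the shift is 6.

6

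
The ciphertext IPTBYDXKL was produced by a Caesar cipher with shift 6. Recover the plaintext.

I(8): 8−6=2 → C
P(15): 15−6=9 → J
T(19): 19−6=13 → N
B(1): 1−6=-5≡21 → V
Y(24): 24−6=18 → S
D(3): 3−6=-3≡23 → X
X(23): 23−6=17 → R
K(10): 10−6=4 → E
L(11): 11−6=5 → F

CJNVSXREF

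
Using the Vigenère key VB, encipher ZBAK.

Repeat the key across the message: VBVB
Z(25)+V(21): 46≡20 → U
B(1)+B(1): 2 → C
A(0)+V(21): 21 → V
K(10)+B(1): 11 → L

UCVL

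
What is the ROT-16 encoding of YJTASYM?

OZJQIOC

Y(24): 24+16=40≡14 → O
J(9): 9+16=25 → Z
T(19): 19+16=35≡9 → J
A(0): 0+16=16 → Q
S(18): 18+16=34≡8 → I
Y(24): 24+16=40≡14 → O
M(12): 12+16=28≡2 → C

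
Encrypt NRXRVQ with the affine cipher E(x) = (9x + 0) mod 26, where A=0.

N(13): 9·13+0=117≡13 → N
R(17): 9·17+0=153≡23 → X
X(23): 9·23+0=207≡25 → Z
R(17): 9·17+0=153≡23 → X
V(21): 9·21+0=189≡7 → H
Q(16): 9·16+0=144≡14 → O

NXZXHO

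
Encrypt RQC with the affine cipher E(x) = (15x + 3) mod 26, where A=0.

YJH

R(17): 15·17+3=258≡24 → Y
Q(16): 15·16+3=243≡9 → J
C(2): 15·2+3=33≡7 → H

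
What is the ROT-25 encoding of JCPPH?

IBOOG

J(9): 9+25=34≡8 → I
C(2): 2+25=27≡1 → B
P(15): 15+25=40≡14 → O
P(15): 15+25=40≡14 → O
H(7): 7+25=32≡6 → G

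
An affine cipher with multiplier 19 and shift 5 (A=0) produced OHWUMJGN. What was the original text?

The inverse of 19 mod 26 is 11, since 19·11=209≡1. Apply D(y)=11·(y−5) mod 26:
O(14): 11·(14−5)=99≡21 → V
H(7): 11·(7−5)=22 → W
W(22): 11·(22−5)=187≡5 → F
U(20): 11·(20−5)=165≡9 → J
M(12): 11·(12−5)=77≡25 → Z
J(9): 11·(9−5)=44≡18 → S
G(6): 11·(6−5)=11 → L
N(13): 11·(13−5)=88≡10 → K

VWFJZSLK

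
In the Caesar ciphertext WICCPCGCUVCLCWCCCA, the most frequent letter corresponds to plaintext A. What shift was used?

2

The most frequent ciphertext letter is C (appears 9 times).
C is position 2; A is position 0.
Shift = 2.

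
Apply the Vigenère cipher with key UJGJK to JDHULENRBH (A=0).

DMNDVYWXKR

Repeat the key across the message: UJGJKUJGJK
J(9)+U(20): 29≡3 → D
D(3)+J(9): 12 → M
H(7)+G(6): 13 → N
U(20)+J(9): 29≡3 → D
L(11)+K(10): 21 → V
E(4)+U(20): 24 → Y
N(13)+J(9): 22 → W
R(17)+G(6): 23 → X
B(1)+J(9): 10 → K
H(7)+K(10): 17 → R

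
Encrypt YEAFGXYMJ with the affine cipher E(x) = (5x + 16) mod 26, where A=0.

GKQPUBGYJ

Y(24): 5·24+16=136≡6 → G
E(4): 5·4+16=36≡10 → K
A(0): 5·0+16=16 → Q
F(5): 5·5+16=41≡15 → P
G(6): 5·6+16=46≡20 → U
X(23): 5·23+16=131≡1 → B
Y(24): 5·24+16=136≡6 → G
M(12): 5·12+16=76≡24 → Y
J(9): 5·9+16=61≡9 → J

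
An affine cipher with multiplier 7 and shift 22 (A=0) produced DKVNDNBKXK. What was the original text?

The inverse of 7 mod 26 is 15, since 7·15=105≡1. Apply D(y)=15·(y−22) mod 26:
D(3): 15·(3−22)=-285≡1 → B
K(10): 15·(10−22)=-180≡2 → C
V(21): 15·(21−22)=-15≡11 → L
N(13): 15·(13−22)=-135≡21 → V
D(3): 15·(3−22)=-285≡1 → B
N(13): 15·(13−22)=-135≡21 → V
B(1): 15·(1−22)=-315≡23 → X
K(10): 15·(10−22)=-180≡2 → C
X(23): 15·(23−22)=15 → P
K(10): 15·(10−22)=-180≡2 → C

BCLVBVXCPC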